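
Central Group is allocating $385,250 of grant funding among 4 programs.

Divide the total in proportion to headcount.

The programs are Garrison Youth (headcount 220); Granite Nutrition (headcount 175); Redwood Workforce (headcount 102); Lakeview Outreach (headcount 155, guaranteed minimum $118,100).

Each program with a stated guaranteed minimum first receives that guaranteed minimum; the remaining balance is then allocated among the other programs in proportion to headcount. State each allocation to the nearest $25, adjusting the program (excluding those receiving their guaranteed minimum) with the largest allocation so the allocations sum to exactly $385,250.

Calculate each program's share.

Guaranteed amounts: Lakeview Outreach $118,100. Balance $267,150.
Balance split over remaining headcount 497: Garrison Youth 118,255.53 → $118,250; Granite Nutrition 94,066.90 → $94,075; Redwood Workforce 54,827.57 → $54,825.

Garrison Youth: $118,250; Granite Nutrition: $94,075; Redwood Workforce: $54,825; Lakeview Outreach: $118,100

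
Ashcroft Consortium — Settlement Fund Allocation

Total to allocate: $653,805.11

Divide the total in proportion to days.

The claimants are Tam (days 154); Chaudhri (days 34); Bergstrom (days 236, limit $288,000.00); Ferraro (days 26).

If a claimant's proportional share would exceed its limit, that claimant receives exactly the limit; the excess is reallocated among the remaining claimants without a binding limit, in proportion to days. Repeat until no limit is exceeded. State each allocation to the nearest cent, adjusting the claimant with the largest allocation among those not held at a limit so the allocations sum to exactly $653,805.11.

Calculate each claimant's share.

Tam: $263,242.93 · Chaudhri: $58,118.57 · Bergstrom: $288,000.00 · Ferraro: $44,443.61

Days total: 450.
Unconstrained shares: Tam 223,746.6376; Chaudhri 49,398.6083; Bergstrom 342,884.4577; Ferraro 37,775.4064.
Held at cap: Bergstrom ($288,000.00); residual $365,805.11 reallocated over remaining days 214.
Remaining shares: Tam 263,242.9296 → $263,242.93; Chaudhri 58,118.5689 → $58,118.57; Ferraro 44,443.6115 → $44,443.61.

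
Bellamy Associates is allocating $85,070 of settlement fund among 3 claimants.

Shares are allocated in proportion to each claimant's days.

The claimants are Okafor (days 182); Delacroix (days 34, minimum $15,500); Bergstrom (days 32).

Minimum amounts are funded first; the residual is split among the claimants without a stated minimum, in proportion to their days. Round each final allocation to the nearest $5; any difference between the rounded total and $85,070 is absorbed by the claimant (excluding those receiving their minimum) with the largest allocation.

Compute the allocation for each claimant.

Minimums first: Delacroix $15,500. Remaining pool $69,570.
Remaining pool split over remaining days 214: Okafor 59,167.01 → $59,165; Bergstrom 10,402.99 → $10,405.

Okafor: $59,165 · Delacroix: $15,500 · Bergstrom: $10,405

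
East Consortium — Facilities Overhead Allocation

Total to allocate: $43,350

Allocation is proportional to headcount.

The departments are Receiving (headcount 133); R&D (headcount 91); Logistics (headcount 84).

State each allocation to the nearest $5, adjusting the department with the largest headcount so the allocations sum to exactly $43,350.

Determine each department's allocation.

Receiving: $18,715 | R&D: $12,810 | Logistics: $11,825

Headcount total: 308.
Proportional shares: Receiving 133/308 × $43,350 = 18,719.32; R&D 91/308 × $43,350 = 12,807.95; Logistics 84/308 × $43,350 = 11,822.73.
After rounding ($5): Receiving $18,720; R&D $12,810; Logistics $11,825. Sum = $43,355.
Difference $43,350 − $43,355 = −$5 applied to largest headcount (Receiving): Receiving becomes $18,715.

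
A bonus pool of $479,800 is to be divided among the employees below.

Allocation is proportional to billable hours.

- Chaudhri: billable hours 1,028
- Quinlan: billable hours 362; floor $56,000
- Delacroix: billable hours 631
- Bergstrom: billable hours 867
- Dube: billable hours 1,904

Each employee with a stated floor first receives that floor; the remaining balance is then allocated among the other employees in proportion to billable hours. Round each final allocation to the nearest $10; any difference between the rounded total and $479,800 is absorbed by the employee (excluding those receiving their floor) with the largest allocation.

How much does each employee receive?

Chaudhri: $98,340 · Quinlan: $56,000 · Delacroix: $60,370 · Bergstrom: $82,940 · Dube: $182,150

Minimums first: Quinlan $56,000. Residual $423,800.
Residual split over remaining billable hours 4,430: Chaudhri 98,344.56 → $98,340; Delacroix 60,365.19 → $60,370; Bergstrom 82,942.35 → $82,940; Dube 182,147.90 → $182,150.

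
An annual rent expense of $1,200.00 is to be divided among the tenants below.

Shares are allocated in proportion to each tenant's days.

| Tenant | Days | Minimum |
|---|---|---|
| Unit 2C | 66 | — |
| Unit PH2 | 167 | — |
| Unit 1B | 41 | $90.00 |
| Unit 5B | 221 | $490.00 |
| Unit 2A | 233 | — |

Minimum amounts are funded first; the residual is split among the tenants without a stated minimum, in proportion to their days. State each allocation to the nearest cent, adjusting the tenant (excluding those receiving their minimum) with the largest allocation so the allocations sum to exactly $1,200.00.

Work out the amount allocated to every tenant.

Unit 2C: $87.81 | Unit PH2: $222.19 | Unit 1B: $90.00 | Unit 5B: $490.00 | Unit 2A: $310.00

Fund the minimums — Unit 1B $90.00; Unit 5B $490.00. Residual $620.00.
Residual split over remaining days 466: Unit 2C 87.8112 → $87.81; Unit PH2 222.1888 → $222.19; Unit 2A 310.0000 → $310.00.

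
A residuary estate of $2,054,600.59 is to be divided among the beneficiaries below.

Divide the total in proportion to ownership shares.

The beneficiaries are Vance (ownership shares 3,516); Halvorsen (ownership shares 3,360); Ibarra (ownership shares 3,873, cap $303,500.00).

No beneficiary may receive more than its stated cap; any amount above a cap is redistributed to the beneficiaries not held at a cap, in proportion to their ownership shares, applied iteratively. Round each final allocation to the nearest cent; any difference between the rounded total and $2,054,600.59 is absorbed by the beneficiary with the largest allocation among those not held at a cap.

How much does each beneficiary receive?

Ownership shares total: 10,749.
Pro-rata shares before constraints: Vance 672,060.2544; Halvorsen 642,241.8813; Ibarra 740,298.4543.
Held at cap: Ibarra ($303,500.00); remaining pool $1,751,100.59 reallocated over remaining ownership shares 6,876.
Remaining shares: Vance 895,414.4378 → $895,414.44; Halvorsen 855,686.1522 → $855,686.15.

Vance: $895,414.44; Halvorsen: $855,686.15; Ibarra: $303,500.00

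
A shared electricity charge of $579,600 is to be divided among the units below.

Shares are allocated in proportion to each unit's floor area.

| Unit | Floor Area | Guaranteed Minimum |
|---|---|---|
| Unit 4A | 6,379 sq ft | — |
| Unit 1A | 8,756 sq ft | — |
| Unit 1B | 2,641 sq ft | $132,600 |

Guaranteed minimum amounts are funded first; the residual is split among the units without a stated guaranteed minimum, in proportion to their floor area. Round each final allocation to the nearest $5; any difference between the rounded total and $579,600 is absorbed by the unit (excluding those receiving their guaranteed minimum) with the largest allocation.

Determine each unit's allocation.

Unit 4A: $188,400; Unit 1A: $258,600; Unit 1B: $132,600

Fund the minimums — Unit 1B $132,600. Balance $447,000.
Balance split over remaining floor area 15,135: Unit 4A 188,398.61 → $188,400; Unit 1A 258,601.39 → $258,600.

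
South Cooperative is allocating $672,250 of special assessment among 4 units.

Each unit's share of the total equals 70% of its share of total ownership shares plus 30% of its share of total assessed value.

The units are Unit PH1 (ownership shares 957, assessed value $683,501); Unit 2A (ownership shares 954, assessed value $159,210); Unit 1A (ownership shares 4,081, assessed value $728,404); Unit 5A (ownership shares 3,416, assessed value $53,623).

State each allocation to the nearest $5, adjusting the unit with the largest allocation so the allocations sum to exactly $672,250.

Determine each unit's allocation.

Unit PH1: $132,710 | Unit 2A: $67,480 | Unit 1A: $294,540 | Unit 5A: $177,520

Ownership shares total 9,408; assessed value total 1,624,738.
Combined weights (70% ownership shares + 30% assessed value): Unit PH1 0.1974; Unit 2A 0.1004; Unit 1A 0.4381; Unit 5A 0.2641.
Proportional shares: Unit PH1 132,709.21; Unit 2A 67,480.12; Unit 1A 294,541.03; Unit 5A 177,519.64.
After rounding ($5): Unit PH1 $132,710; Unit 2A $67,480; Unit 1A $294,540; Unit 5A $177,520. Sum = $672,250.
Sum already equals the total — no adjustment.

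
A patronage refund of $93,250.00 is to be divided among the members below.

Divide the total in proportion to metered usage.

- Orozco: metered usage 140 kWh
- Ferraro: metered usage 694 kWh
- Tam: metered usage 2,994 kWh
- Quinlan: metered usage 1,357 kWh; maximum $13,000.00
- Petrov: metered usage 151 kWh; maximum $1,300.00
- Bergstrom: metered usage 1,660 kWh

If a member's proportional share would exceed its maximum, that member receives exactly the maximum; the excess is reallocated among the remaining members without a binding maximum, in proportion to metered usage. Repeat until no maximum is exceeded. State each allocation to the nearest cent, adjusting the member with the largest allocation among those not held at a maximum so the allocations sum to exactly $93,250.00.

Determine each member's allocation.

Orozco: $2,014.03; Ferraro: $9,983.84; Tam: $43,071.48; Quinlan: $13,000.00; Petrov: $1,300.00; Bergstrom: $23,880.65

Metered usage total: 6,996.
Pro-rata shares before constraints: Orozco 1,866.0663; Ferraro 9,250.3573; Tam 39,907.1612; Quinlan 18,087.5143; Petrov 2,012.6858; Bergstrom 22,126.21498.
Held at cap: Quinlan ($13,000.00), Petrov ($1,300.00); residual $78,950.00 reallocated over remaining metered usage 5,488.
Shares after redistribution: Orozco 2,014.0306 → $2,014.03; Ferraro 9,983.8375 → $9,983.84; Tam 43,071.4832 → $43,071.48; Bergstrom 23,880.6487 → $23,880.65.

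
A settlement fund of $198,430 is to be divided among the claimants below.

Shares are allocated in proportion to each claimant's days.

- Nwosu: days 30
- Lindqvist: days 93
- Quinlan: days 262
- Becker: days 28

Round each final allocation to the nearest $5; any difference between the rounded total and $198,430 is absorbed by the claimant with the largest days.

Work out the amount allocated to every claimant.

Days total: 413.
Pro-rata amounts: Nwosu 30/413 × $198,430 = 14,413.80; Lindqvist 93/413 × $198,430 = 44,682.78; Quinlan 262/413 × $198,430 = 125,880.53; Becker 28/413 × $198,430 = 13,452.88.
At nearest $5: Nwosu $14,415; Lindqvist $44,685; Quinlan $125,880; Becker $13,455. Sum = $198,435.
Difference $198,430 − $198,435 = −$5 applied to largest days (Quinlan): Quinlan becomes $125,875.

Nwosu: $14,415; Lindqvist: $44,685; Quinlan: $125,875; Becker: $13,455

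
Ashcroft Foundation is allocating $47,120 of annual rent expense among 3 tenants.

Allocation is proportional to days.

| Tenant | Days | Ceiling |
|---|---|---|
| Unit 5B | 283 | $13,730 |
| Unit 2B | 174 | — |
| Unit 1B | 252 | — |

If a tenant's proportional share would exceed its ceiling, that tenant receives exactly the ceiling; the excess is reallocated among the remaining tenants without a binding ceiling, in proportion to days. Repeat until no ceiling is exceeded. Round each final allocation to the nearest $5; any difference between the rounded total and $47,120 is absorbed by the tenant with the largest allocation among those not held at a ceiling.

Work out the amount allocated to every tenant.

Unit 5B: $13,730; Unit 2B: $13,640; Unit 1B: $19,750

Sum of days: 709.
Pro-rata shares before constraints: Unit 5B 18,808.12; Unit 2B 11,564.01; Unit 1B 16,747.87.
Held at cap: Unit 5B ($13,730); residual $33,390 reallocated over remaining days 426.
Remaining shares: Unit 2B 13,638.17 → $13,640; Unit 1B 19,751.83 → $19,750.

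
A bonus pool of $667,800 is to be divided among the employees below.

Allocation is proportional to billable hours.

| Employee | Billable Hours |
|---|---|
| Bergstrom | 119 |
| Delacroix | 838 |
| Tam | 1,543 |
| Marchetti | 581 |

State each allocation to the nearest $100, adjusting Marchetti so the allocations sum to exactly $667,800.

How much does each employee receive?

Bergstrom: $25,800 · Delacroix: $181,600 · Tam: $334,400 · Marchetti: $126,000

Billable hours total: 3,081.
Unrounded shares: Bergstrom 119/3,081 × $667,800 = 25,792.99; Delacroix 838/3,081 × $667,800 = 181,634.66; Tam 1,543/3,081 × $667,800 = 334,441.87; Marchetti 581/3,081 × $667,800 = 125,930.48.
Rounded to nearest $100: Bergstrom $25,800; Delacroix $181,600; Tam $334,400; Marchetti $125,900. Sum = $667,700.
Difference $667,800 − $667,700 = +$100 applied to Marchetti: Marchetti becomes $126,000.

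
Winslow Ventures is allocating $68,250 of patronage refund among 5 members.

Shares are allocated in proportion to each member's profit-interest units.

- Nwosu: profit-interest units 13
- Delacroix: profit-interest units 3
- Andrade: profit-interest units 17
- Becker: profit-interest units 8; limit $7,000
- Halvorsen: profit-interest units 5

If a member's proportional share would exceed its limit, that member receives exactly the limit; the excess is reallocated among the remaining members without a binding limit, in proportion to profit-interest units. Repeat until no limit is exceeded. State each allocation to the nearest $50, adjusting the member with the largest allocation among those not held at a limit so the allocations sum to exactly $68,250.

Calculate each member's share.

Sum of profit-interest units: 46.
Proportional shares (ignoring caps): Nwosu 19,288.04; Delacroix 4,451.09; Andrade 25,222.83; Becker 11,869.57; Halvorsen 7,418.48.
Cap binds for Becker ($7,000); balance $61,250 reallocated over remaining profit-interest units 38.
Shares after redistribution: Nwosu 20,953.95 → $20,950; Delacroix 4,835.53 → $4,850; Andrade 27,401.32 → $27,400; Halvorsen 8,059.21 → $8,050.

Nwosu: $20,950; Delacroix: $4,850; Andrade: $27,400; Becker: $7,000; Halvorsen: $8,050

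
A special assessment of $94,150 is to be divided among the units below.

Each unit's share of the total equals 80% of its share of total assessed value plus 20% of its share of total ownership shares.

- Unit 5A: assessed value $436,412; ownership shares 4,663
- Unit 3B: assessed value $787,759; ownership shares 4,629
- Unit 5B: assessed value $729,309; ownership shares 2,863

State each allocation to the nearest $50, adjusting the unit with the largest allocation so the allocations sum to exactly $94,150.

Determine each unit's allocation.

Assessed value total 1,953,480; ownership shares total 12,155.
Blended shares (80% assessed value + 20% ownership shares): Unit 5A 0.2554; Unit 3B 0.3988; Unit 5B 0.3458.
Proportional shares: Unit 5A 24,050.38; Unit 3B 37,544.54; Unit 5B 32,555.08.
After rounding ($50): Unit 5A $24,050; Unit 3B $37,550; Unit 5B $32,550. Sum = $94,150.
Sum already equals the total — no adjustment.

Unit 5A: $24,050 | Unit 3B: $37,550 | Unit 5B: $32,550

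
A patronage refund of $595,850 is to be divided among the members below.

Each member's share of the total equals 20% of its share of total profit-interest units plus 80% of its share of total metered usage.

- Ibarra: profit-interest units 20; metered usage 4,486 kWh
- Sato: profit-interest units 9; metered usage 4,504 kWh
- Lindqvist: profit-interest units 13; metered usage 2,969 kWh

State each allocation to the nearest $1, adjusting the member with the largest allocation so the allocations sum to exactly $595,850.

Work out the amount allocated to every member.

Profit-interest units total 42; metered usage total 11,959.
Combined weights (20% profit-interest units + 80% metered usage): Ibarra 0.3953; Sato 0.3442; Lindqvist 0.2605.
Pro-rata amounts: Ibarra 235,557.43; Sato 205,063.71; Lindqvist 155,228.87.
Rounded to nearest $1: Ibarra $235,557; Sato $205,064; Lindqvist $155,229. Sum = $595,850.
No rounding difference to absorb.

Ibarra: $235,557 · Sato: $205,064 · Lindqvist: $155,229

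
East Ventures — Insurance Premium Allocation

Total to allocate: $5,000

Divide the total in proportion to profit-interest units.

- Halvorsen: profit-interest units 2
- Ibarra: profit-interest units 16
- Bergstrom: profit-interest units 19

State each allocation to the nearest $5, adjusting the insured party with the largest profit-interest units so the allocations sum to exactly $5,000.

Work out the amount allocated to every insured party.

Halvorsen: $270 | Ibarra: $2,160 | Bergstrom: $2,570

Total profit-interest units = 2 + 16 + 19 = 37.
Proportional shares: Halvorsen 270.27; Ibarra 2,162.16; Bergstrom 2,567.57.
After rounding ($5): Halvorsen $270; Ibarra $2,160; Bergstrom $2,570. Sum = $5,000.
Sum already equals the total — no adjustment.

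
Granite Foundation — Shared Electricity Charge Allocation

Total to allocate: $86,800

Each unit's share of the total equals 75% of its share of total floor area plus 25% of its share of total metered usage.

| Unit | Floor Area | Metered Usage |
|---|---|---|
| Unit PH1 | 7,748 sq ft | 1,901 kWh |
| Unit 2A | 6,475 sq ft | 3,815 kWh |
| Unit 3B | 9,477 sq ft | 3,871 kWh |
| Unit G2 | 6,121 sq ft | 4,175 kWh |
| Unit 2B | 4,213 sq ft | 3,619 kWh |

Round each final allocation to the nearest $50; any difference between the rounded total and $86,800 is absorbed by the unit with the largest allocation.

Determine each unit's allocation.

Unit PH1: $17,200; Unit 2A: $17,150; Unit 3B: $22,950; Unit G2: $16,900; Unit 2B: $12,600

Floor area total 34,034; metered usage total 17,381.
Composite weights (75% floor area + 25% metered usage): Unit PH1 0.1981; Unit 2A 0.1976; Unit 3B 0.2645; Unit G2 0.1949; Unit 2B 0.1449.
Pro-rata amounts: Unit PH1 17,193.70; Unit 2A 17,148.32; Unit 3B 22,960.44; Unit G2 16,920.65; Unit 2B 12,576.88.
At nearest $50: Unit PH1 $17,200; Unit 2A $17,150; Unit 3B $22,950; Unit G2 $16,900; Unit 2B $12,600. Sum = $86,800.
No rounding difference to absorb.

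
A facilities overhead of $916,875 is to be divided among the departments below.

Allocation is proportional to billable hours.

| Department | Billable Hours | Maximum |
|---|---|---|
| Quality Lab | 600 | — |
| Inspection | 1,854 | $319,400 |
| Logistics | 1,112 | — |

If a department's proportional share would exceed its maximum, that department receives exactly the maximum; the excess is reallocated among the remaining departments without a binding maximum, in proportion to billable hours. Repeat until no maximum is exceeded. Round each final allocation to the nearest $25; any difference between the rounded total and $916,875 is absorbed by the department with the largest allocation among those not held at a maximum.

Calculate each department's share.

Billable hours total: 3,566.
Unconstrained shares: Quality Lab 154,269.49; Inspection 476,692.72; Logistics 285,912.79.
Held at cap: Inspection ($319,400); remaining pool $597,475 reallocated over remaining billable hours 1,712.
Shares after redistribution: Quality Lab 209,395.44 → $209,400; Logistics 388,079.56 → $388,075.

Quality Lab: $209,400; Inspection: $319,400; Logistics: $388,075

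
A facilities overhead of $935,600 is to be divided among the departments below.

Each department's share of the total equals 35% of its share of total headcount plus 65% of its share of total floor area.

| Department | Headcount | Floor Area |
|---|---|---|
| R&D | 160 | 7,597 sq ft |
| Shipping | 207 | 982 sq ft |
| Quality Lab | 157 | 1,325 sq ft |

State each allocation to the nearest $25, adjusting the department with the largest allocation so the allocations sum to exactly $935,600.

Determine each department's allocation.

R&D: $566,475 · Shipping: $189,650 · Quality Lab: $179,475

Totals — headcount 524, floor area 9,904.
Composite weights (35% headcount + 65% floor area): R&D 0.6055; Shipping 0.2027; Quality Lab 0.1918.
Raw shares: R&D 566,469.97; Shipping 189,657.41; Quality Lab 179,472.62.
After rounding ($25): R&D $566,475; Shipping $189,650; Quality Lab $179,475. Sum = $935,600.
Sum already equals the total — no adjustment.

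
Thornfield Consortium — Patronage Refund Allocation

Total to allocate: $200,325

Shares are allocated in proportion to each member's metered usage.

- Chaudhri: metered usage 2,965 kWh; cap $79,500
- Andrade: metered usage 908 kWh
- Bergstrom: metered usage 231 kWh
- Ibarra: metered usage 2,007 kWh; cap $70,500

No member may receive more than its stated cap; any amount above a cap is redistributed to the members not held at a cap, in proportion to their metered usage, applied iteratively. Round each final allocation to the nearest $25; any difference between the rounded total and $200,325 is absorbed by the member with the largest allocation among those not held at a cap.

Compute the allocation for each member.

Metered usage total: 6,111.
Proportional shares (ignoring caps): Chaudhri 97,195.81; Andrade 29,765.19; Bergstrom 7,572.42; Ibarra 65,791.57.
Cap binds for Chaudhri ($79,500); remaining pool $120,825 reallocated over remaining metered usage 3,146.
Cap binds for Ibarra ($70,500); remaining pool $50,325 reallocated over remaining metered usage 1,139.
Redistributed shares: Andrade 40,118.61 → $40,125; Bergstrom 10,206.39 → $10,200.

Chaudhri: $79,500 | Andrade: $40,125 | Bergstrom: $10,200 | Ibarra: $70,500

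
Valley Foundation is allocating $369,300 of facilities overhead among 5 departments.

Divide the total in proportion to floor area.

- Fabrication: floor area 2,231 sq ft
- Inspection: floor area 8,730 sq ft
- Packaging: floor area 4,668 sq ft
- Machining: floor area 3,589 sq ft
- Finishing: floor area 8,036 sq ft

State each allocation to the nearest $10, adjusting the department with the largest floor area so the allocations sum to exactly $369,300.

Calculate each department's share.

Sum of floor area: 27,254.
Unrounded shares: Fabrication 2,231/27,254 × $369,300 = 30,230.73; Inspection 8,730/27,254 × $369,300 = 118,294.16; Packaging 4,668/27,254 × $369,300 = 63,252.82; Machining 3,589/27,254 × $369,300 = 48,632.04; Finishing 8,036/27,254 × $369,300 = 108,890.25.
After rounding ($10): Fabrication $30,230; Inspection $118,290; Packaging $63,250; Machining $48,630; Finishing $108,890. Sum = $369,290.
Difference $369,300 − $369,290 = +$10 applied to largest floor area (Inspection): Inspection becomes $118,300.

Fabrication: $30,230 · Inspection: $118,300 · Packaging: $63,250 · Machining: $48,630 · Finishing: $108,890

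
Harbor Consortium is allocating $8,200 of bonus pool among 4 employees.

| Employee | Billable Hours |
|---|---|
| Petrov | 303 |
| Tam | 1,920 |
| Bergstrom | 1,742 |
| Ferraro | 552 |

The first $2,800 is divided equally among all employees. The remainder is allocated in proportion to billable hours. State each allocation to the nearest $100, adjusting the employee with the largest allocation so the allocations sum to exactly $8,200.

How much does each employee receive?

Petrov: $1,100; Tam: $2,900; Bergstrom: $2,800; Ferraro: $1,400

$2,800 shared equally gives $700 per employee.
Remainder $5,400 by billable hours (total 4,517): Petrov 362.23 → $400; Tam 2,295.33 → $2,300; Bergstrom 2,082.53 → $2,100; Ferraro 659.91 → $700.
Rounding difference −$100 on remainder applied to Tam.
Totals: Petrov $700 + $400 = $1,100; Tam $700 + $2,200 = $2,900; Bergstrom $700 + $2,100 = $2,800; Ferraro $700 + $700 = $1,400.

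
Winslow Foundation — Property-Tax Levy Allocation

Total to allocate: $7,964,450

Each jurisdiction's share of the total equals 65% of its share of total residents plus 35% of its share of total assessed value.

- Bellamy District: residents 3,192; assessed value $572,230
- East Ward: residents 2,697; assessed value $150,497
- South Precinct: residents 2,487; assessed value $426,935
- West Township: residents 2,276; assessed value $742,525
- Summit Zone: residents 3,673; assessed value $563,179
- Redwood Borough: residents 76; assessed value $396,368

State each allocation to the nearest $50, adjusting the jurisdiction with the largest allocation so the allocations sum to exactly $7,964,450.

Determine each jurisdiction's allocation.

Residents total 14,401; assessed value total 2,851,734.
Composite weights (65% residents + 35% assessed value): Bellamy District 0.2143; East Ward 0.1402; South Precinct 0.1647; West Township 0.1939; Summit Zone 0.2349; Redwood Borough 0.0521.
Proportional shares: Bellamy District 1,706,817.14; East Ward 1,116,631.66; South Precinct 1,311,357.48; West Township 1,543,994.74; Summit Zone 1,870,880.41; Redwood Borough 414,768.58.
At nearest $50: Bellamy District $1,706,800; East Ward $1,116,650; South Precinct $1,311,350; West Township $1,544,000; Summit Zone $1,870,900; Redwood Borough $414,750. Sum = $7,964,450.
No rounding difference to absorb.

Bellamy District: $1,706,800; East Ward: $1,116,650; South Precinct: $1,311,350; West Township: $1,544,000; Summit Zone: $1,870,900; Redwood Borough: $414,750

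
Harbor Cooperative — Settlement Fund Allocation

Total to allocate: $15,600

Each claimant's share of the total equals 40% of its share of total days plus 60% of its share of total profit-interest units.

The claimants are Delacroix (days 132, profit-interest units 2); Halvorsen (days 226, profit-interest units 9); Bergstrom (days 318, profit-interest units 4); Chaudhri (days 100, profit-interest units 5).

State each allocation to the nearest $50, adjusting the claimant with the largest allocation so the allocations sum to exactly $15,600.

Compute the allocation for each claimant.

Delacroix: $2,000 · Halvorsen: $6,000 · Bergstrom: $4,450 · Chaudhri: $3,150

Totals — days 776, profit-interest units 20.
Combined weights (40% days + 60% profit-interest units): Delacroix 0.1280; Halvorsen 0.3865; Bergstrom 0.2839; Chaudhri 0.2015.
Proportional shares: Delacroix 1,997.44; Halvorsen 6,029.32; Bergstrom 4,429.11; Chaudhri 3,144.12.
After rounding ($50): Delacroix $2,000; Halvorsen $6,050; Bergstrom $4,450; Chaudhri $3,150. Sum = $15,650.
Difference $15,600 − $15,650 = −$50 applied to largest allocation (Halvorsen): Halvorsen becomes $6,000.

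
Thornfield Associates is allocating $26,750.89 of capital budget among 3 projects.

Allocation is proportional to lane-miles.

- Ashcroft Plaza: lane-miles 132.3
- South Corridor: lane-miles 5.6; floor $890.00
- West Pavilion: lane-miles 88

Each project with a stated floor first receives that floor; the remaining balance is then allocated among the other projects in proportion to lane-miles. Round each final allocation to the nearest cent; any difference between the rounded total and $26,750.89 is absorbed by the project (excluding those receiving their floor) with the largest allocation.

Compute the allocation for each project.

Guaranteed amounts: South Corridor $890.00. Residual $25,860.89.
Residual split over remaining lane-miles 220.3: Ashcroft Plaza 15,530.6207 → $15,530.62; West Pavilion 10,330.2693 → $10,330.27.

Ashcroft Plaza: $15,530.62 | South Corridor: $890.00 | West Pavilion: $10,330.27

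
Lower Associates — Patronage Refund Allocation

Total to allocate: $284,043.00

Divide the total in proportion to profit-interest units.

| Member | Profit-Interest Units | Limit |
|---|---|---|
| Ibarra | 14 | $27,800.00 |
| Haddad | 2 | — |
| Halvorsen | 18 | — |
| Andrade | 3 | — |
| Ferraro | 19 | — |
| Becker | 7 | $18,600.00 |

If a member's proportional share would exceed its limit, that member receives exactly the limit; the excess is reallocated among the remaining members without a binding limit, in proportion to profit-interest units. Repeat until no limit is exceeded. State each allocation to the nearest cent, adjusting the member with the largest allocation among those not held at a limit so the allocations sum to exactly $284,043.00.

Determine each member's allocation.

Ibarra: $27,800.00 | Haddad: $11,316.33 | Halvorsen: $101,847.00 | Andrade: $16,974.50 | Ferraro: $107,505.17 | Becker: $18,600.00

Combined profit-interest units = 63.
Unconstrained shares: Ibarra 63,120.6667; Haddad 9,017.2381; Halvorsen 81,155.1429; Andrade 13,525.8571; Ferraro 85,663.7619; Becker 31,560.3333.
Held at cap: Ibarra ($27,800.00), Becker ($18,600.00); residual $237,643.00 reallocated over remaining profit-interest units 42.
Redistributed shares: Haddad 11,316.3333 → $11,316.33; Halvorsen 101,847.0000 → $101,847.00; Andrade 16,974.5000 → $16,974.50; Ferraro 107,505.1667 → $107,505.17.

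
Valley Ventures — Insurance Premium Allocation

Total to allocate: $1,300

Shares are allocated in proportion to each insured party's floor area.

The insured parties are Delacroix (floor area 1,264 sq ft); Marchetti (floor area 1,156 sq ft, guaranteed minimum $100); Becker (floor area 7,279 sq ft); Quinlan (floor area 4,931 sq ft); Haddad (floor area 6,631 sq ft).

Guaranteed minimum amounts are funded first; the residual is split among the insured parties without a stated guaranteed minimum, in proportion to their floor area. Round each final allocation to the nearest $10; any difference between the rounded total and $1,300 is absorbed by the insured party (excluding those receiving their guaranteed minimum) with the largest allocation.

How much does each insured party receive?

Minimums first: Marchetti $100. Balance $1,200.
Balance split over remaining floor area 20,105: Delacroix 75.44 → $80; Becker 434.46 → $430; Quinlan 294.31 → $290; Haddad 395.78 → $400.

Delacroix: $80 · Marchetti: $100 · Becker: $430 · Quinlan: $290 · Haddad: $400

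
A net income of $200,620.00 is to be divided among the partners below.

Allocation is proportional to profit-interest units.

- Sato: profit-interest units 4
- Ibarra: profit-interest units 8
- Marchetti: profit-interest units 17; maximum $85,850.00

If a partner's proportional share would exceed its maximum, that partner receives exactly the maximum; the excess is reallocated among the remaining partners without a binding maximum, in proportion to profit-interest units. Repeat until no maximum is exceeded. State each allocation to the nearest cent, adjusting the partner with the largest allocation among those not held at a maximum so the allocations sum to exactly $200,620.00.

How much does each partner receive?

Combined profit-interest units = 29.
Unconstrained shares: Sato 27,671.7241; Ibarra 55,343.4483; Marchetti 117,604.8276.
Held at cap: Marchetti ($85,850.00); residual $114,770.00 reallocated over remaining profit-interest units 12.
Remaining shares: Sato 38,256.6667 → $38,256.67; Ibarra 76,513.3333 → $76,513.33.

Sato: $38,256.67 | Ibarra: $76,513.33 | Marchetti: $85,850.00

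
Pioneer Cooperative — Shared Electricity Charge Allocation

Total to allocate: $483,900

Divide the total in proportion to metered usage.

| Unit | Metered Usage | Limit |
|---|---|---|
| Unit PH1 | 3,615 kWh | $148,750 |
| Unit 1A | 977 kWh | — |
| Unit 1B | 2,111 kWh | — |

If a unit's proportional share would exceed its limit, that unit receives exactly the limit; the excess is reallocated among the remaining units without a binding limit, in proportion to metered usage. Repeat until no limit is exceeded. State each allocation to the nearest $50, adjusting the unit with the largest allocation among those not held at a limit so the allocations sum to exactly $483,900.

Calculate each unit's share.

Sum of metered usage: 6,703.
Pro-rata shares before constraints: Unit PH1 260,972.48; Unit 1A 70,531.15; Unit 1B 152,396.37.
Held at cap: Unit PH1 ($148,750); residual $335,150 reallocated over remaining metered usage 3,088.
Shares after redistribution: Unit 1A 106,036.77 → $106,050; Unit 1B 229,113.23 → $229,100.

Unit PH1: $148,750 · Unit 1A: $106,050 · Unit 1B: $229,100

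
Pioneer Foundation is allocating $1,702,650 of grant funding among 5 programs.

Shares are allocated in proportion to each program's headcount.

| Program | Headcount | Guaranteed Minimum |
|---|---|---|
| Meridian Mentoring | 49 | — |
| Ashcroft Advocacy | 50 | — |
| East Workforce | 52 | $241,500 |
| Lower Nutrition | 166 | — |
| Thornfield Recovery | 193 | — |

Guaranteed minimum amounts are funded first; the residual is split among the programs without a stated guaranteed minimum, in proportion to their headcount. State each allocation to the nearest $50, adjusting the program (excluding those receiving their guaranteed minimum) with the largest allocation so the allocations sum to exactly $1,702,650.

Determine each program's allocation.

Guaranteed amounts: East Workforce $241,500. Balance $1,461,150.
Balance split over remaining headcount 458: Meridian Mentoring 156,323.91 → $156,300; Ashcroft Advocacy 159,514.19 → $159,500; Lower Nutrition 529,587.12 → $529,600; Thornfield Recovery 615,724.78 → $615,700.
Rounding difference +$50 applied to Thornfield Recovery → $615,750.

Meridian Mentoring: $156,300; Ashcroft Advocacy: $159,500; East Workforce: $241,500; Lower Nutrition: $529,600; Thornfield Recovery: $615,750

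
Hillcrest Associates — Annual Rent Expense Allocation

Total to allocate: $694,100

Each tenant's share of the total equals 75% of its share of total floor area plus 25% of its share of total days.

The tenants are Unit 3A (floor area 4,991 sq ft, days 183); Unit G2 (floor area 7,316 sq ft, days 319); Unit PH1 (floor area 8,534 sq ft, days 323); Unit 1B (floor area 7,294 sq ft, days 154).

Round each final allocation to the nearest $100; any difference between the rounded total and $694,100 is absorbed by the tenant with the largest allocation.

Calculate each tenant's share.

Floor area total 28,135; days total 979.
Composite weights (75% floor area + 25% days): Unit 3A 0.1798; Unit G2 0.2765; Unit PH1 0.3100; Unit 1B 0.2338.
Raw shares: Unit 3A 124,783.48; Unit G2 191,908.01; Unit PH1 215,153.35; Unit 1B 162,255.16.
After rounding ($100): Unit 3A $124,800; Unit G2 $191,900; Unit PH1 $215,200; Unit 1B $162,300. Sum = $694,200.
Difference $694,100 − $694,200 = −$100 applied to largest allocation (Unit PH1): Unit PH1 becomes $215,100.

Unit 3A: $124,800 · Unit G2: $191,900 · Unit PH1: $215,100 · Unit 1B: $162,300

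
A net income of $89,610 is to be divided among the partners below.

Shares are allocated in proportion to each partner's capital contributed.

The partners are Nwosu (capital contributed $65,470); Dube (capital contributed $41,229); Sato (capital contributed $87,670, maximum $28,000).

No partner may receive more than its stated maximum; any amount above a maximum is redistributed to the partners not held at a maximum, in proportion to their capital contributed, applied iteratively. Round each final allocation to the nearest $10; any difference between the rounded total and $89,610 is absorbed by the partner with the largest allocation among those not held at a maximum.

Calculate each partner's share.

Nwosu: $37,800 | Dube: $23,810 | Sato: $28,000

Capital contributed total: 194,369.
Pro-rata shares before constraints: Nwosu 30,183.65; Dube 19,007.82; Sato 40,418.53.
Cap binds for Sato ($28,000); residual $61,610 reallocated over remaining capital contributed 106,699.
Shares after redistribution: Nwosu 37,803.60 → $37,800; Dube 23,806.40 → $23,810.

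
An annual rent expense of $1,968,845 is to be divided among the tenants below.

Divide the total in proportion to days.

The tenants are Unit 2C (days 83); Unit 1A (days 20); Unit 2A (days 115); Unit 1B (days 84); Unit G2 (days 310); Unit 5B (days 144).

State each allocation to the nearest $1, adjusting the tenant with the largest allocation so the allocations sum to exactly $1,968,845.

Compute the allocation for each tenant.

Days total: 756.
Proportional shares: Unit 2C 83/756 × $1,968,845 = 216,156.26; Unit 1A 20/756 × $1,968,845 = 52,085.85; Unit 2A 115/756 × $1,968,845 = 299,493.62; Unit 1B 84/756 × $1,968,845 = 218,760.56; Unit G2 310/756 × $1,968,845 = 807,330.62; Unit 5B 144/756 × $1,968,845 = 375,018.10.
Rounded to nearest $1: Unit 2C $216,156; Unit 1A $52,086; Unit 2A $299,494; Unit 1B $218,761; Unit G2 $807,331; Unit 5B $375,018. Sum = $1,968,846.
Difference $1,968,845 − $1,968,846 = −$1 applied to largest allocation (Unit G2): Unit G2 becomes $807,330.

Unit 2C: $216,156 | Unit 1A: $52,086 | Unit 2A: $299,494 | Unit 1B: $218,761 | Unit G2: $807,330 | Unit 5B: $375,018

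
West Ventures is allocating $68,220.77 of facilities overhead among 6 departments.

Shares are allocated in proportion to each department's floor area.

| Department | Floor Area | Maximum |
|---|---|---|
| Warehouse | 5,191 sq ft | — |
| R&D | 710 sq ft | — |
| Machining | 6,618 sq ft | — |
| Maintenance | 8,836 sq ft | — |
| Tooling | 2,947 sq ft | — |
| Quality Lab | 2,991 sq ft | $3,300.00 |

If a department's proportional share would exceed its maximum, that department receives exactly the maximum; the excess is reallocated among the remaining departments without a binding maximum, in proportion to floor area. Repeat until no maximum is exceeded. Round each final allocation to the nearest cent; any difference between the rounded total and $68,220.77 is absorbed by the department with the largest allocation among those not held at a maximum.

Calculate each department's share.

Combined floor area = 27,293.
Pro-rata shares before constraints: Warehouse 12,975.2690; R&D 1,774.6949; Machining 16,542.1557; Maintenance 22,086.2025; Tooling 7,366.2334; Quality Lab 7,476.2145.
Held at cap: Quality Lab ($3,300.00); remaining pool $64,920.77 reallocated over remaining floor area 24,302.
Remaining shares: Warehouse 13,867.3244 → $13,867.32; R&D 1,896.7059 → $1,896.71; Machining 17,679.4361 → $17,679.44; Maintenance 23,604.6385 → $23,604.64; Tooling 7,872.6652 → $7,872.67.
Rounding difference −$0.01 applied to Maintenance → $23,604.63.

Warehouse: $13,867.32; R&D: $1,896.71; Machining: $17,679.44; Maintenance: $23,604.63; Tooling: $7,872.67; Quality Lab: $3,300.00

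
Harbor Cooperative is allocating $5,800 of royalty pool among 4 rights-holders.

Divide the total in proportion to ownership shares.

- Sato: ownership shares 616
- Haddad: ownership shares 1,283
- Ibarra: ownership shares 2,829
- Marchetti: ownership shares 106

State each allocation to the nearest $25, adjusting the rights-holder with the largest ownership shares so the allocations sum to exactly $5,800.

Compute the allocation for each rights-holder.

Ownership shares total: 4,834.
Raw shares: Sato 616/4,834 × $5,800 = 739.10; Haddad 1,283/4,834 × $5,800 = 1,539.39; Ibarra 2,829/4,834 × $5,800 = 3,394.33; Marchetti 106/4,834 × $5,800 = 127.18.
After rounding ($25): Sato $750; Haddad $1,550; Ibarra $3,400; Marchetti $125. Sum = $5,825.
Difference $5,800 − $5,825 = −$25 applied to largest ownership shares (Ibarra): Ibarra becomes $3,375.

Sato: $750 · Haddad: $1,550 · Ibarra: $3,375 · Marchetti: $125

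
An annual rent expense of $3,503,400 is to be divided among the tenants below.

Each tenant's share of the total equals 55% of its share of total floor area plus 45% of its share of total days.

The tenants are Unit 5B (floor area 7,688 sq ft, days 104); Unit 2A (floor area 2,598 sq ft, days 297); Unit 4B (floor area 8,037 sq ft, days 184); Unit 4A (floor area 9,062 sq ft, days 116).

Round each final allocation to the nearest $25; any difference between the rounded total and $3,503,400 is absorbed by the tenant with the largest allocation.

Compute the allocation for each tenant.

Floor area total 27,385; days total 701.
Composite weights (55% floor area + 45% days): Unit 5B 0.2212; Unit 2A 0.2428; Unit 4B 0.2795; Unit 4A 0.2565.
Pro-rata amounts: Unit 5B 774,838.10; Unit 2A 850,746.06; Unit 4B 979,312.35; Unit 4A 898,503.49.
After rounding ($25): Unit 5B $774,850; Unit 2A $850,750; Unit 4B $979,300; Unit 4A $898,500. Sum = $3,503,400.
Sum already equals the total — no adjustment.

Unit 5B: $774,850 · Unit 2A: $850,750 · Unit 4B: $979,300 · Unit 4A: $898,500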